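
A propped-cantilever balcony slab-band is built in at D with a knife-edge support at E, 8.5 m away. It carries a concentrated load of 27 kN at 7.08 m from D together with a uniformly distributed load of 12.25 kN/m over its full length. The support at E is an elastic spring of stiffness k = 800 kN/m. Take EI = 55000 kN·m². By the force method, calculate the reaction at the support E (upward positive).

Remove the prop at E; the released (primary) structure is a cantilever built in at D.
Primary-structure tip deflection at E by superposition:
  point load 27 at a = 7.08: Pa²(3L − a)/(6EI) = 4155/EI
  UDL 12.25: wL⁴/(8EI) = 7993/EI
  δ_0 = 12148/EI
Tip deflection under a unit load at E: L³/(3EI) = 204.7/EI.
With EI = 55000 kN·m²: δ_0 = 0.22088 m and δ_{EE} = 0.003722 m/kN.
Compatibility — the spring shortens by R_E/k under the reaction it provides: δ_0 − R_E·δ_{EE} = R_E/k. With 1/k = 0.00125 m/kN, R_E = δ_0 / (δ_{EE} + 1/k) = 0.22088 / (0.003722 + 0.00125) = 44.42 kN.

R_E = 44.42 kN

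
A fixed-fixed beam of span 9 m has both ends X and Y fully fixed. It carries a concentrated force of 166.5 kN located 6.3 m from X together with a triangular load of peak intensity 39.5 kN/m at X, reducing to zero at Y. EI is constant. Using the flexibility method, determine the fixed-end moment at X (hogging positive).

Release both end moments; the primary structure is a simply-supported span XY with redundants M_X and M_Y.
End rotations of the released simple span under the applied load (×1/EI):
  at X: point load 166.5 at a = 6.3: Pab(L + b)/(6LEI) = 613.6/EI
  at Y: point load 166.5 at a = 6.3: Pab(L + a)/(6LEI) = 802.4/EI
  at X: triangular load, peak 39.5: w₀L³/(45EI) = 639.9/EI
  at Y: triangular load, peak 39.5: 7w₀L³/(360EI) = 559.9/EI
  θ_X0 = 1254/EI,  θ_Y0 = 1362/EI
Flexibility coefficients: a unit moment at one end gives L/(3EI) there and L/(6EI) at the far end, so f₁₁ = f₂₂ = 3/EI and f₁₂ = f₂₁ = 1.5/EI.
Compatibility — zero rotation at each built-in end:
  3 M_X + 1.5 M_Y = 1254
  1.5 M_X + 3 M_Y = 1362
Solving the pair gives M_X = 254.4 kN·m and M_Y = 326.9 kN·m (hogging).

M_X = 254.4 kN·m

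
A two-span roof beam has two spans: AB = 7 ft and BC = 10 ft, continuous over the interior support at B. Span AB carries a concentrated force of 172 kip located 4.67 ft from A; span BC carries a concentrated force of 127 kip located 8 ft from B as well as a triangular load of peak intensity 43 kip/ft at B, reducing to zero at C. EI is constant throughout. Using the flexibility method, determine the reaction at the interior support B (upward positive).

Release continuity at B by inserting a hinge; the redundant is the internal moment M_B. The primary structure is two simply-supported spans AB and BC.
Discontinuity in slope at B on the released structure — sum the simple-span end rotations:
  span AB: point load 172 at a = 4.67: Pab(L + a)/(6LEI) = 520/EI
  span BC: point load 127 at a = 8: Pab(L + b)/(6LEI) = 406.4/EI
  span BC: triangular load, peak 43: w₀L³/(45EI) = 955.6/EI
  relative rotation θ_0 = (520 + 1362)/EI = 1882/EI
A unit hogging moment at B produces rotation L₁/(3EI) + L₂/(3EI) = 5.667/EI.
Slope continuity at B: θ_0 = M_B·5.667/EI, so M_B = 1882/5.667 = 332.1 kip·ft (hogging).
Span AB, ΣM about A with M_B applied at B: R_B^{AB}·7 = 803.2 + 332.1, so R_B^{AB} = 162.2 kip and R_A = 172 − 162.2 = 9.807 kip.
Span BC, ΣM about C: R_B^{BC}·10 = 1687 + 332.1, so R_B^{BC} = 201.9 kip and R_C = 342 − 201.9 = 140.1 kip.
R_B = 162.2 + 201.9 = 364.1 kip.

R_B = 364.1 kip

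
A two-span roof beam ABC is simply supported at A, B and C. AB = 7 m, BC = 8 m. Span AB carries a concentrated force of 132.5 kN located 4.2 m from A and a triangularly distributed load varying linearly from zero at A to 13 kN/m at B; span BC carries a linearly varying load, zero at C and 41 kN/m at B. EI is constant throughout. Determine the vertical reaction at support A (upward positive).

Insert a hinge at B; M_B is the redundant, and each span becomes simply supported.
Rotations at B on the released spans (each span's end-slope, ×1/EI):
  span AB: point load 132.5 at a = 4.2: Pab(L + a)/(6LEI) = 415.5/EI
  span AB: triangular load, peak 13: w₀L³/(45EI) = 99.09/EI
  span BC: triangular load, peak 41: w₀L³/(45EI) = 466.5/EI
  relative rotation θ_0 = (514.6 + 466.5)/EI = 981.1/EI
A unit hogging moment at B produces rotation L₁/(3EI) + L₂/(3EI) = 5/EI.
Compatibility: M_B·(L₁+L₂)/(3EI) = θ_0, giving M_B = 196.2 kN·m (hogging).
Span AB, ΣM about A with M_B applied at B: R_B^{AB}·7 = 768.8 + 196.2, so R_B^{AB} = 137.9 kN and R_A = 178 − 137.9 = 40.14 kN.

R_A = 40.14 kN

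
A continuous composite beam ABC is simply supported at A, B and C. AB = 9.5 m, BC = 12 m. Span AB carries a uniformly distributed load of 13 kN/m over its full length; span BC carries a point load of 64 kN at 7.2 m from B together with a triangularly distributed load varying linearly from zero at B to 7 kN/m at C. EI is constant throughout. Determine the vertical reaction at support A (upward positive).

R_A = 43.89 kN

Release continuity at B by inserting a hinge; the redundant is the internal moment M_B. The primary structure is two simply-supported spans AB and BC.
End slopes at the hinge B, treating each span as simply supported:
  span AB: UDL 13: wL³/(24EI) = 464.4/EI
  span BC: point load 64 at a = 7.2: Pab(L + b)/(6LEI) = 516.1/EI
  span BC: triangular load, peak 7: 7w₀L³/(360EI) = 235.2/EI
  relative rotation θ_0 = (464.4 + 751.3)/EI = 1216/EI
A unit hogging moment at B produces rotation L₁/(3EI) + L₂/(3EI) = 7.167/EI.
Compatibility: M_B·(L₁+L₂)/(3EI) = θ_0, giving M_B = 169.6 kN·m (hogging).
Span AB, ΣM about A with M_B applied at B: R_B^{AB}·9.5 = 586.6 + 169.6, so R_B^{AB} = 79.61 kN and R_A = 123.5 − 79.61 = 43.89 kN.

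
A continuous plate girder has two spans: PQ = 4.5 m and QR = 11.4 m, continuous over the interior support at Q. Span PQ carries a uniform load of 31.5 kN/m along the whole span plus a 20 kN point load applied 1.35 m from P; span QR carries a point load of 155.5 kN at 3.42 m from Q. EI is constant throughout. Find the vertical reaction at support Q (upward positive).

R_Q = 264.1 kN

Release continuity at Q by inserting a hinge; the redundant is the internal moment M_Q. The primary structure is two simply-supported spans PQ and QR.
End slopes at the hinge Q, treating each span as simply supported:
  span PQ: UDL 31.5: wL³/(24EI) = 119.6/EI
  span PQ: point load 20 at a = 1.35: Pab(L + a)/(6LEI) = 18.43/EI
  span QR: point load 155.5 at a = 3.42: Pab(L + b)/(6LEI) = 1202/EI
  relative rotation θ_0 = (138 + 1202)/EI = 1340/EI
A unit hogging moment at Q produces rotation L₁/(3EI) + L₂/(3EI) = 5.3/EI.
Slope continuity at Q: θ_0 = M_Q·5.3/EI, so M_Q = 1340/5.3 = 252.9 kN·m (hogging).
Span PQ, ΣM about P with M_Q applied at Q: R_Q^{PQ}·4.5 = 345.9 + 252.9, so R_Q^{PQ} = 133.1 kN and R_P = 161.8 − 133.1 = 28.67 kN.
Span QR, ΣM about R: R_Q^{QR}·11.4 = 1241 + 252.9, so R_Q^{QR} = 131 kN and R_R = 155.5 − 131 = 24.46 kN.
R_Q = 133.1 + 131 = 264.1 kN.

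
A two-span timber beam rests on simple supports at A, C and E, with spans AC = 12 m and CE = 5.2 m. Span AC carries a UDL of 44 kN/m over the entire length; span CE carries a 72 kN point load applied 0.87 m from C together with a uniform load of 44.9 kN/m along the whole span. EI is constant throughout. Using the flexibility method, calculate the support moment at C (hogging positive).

M_C = 612.9 kN·m

Release continuity at C by inserting a hinge; the redundant is the internal moment M_C. The primary structure is two simply-supported spans AC and CE.
Rotations at C on the released spans (each span's end-slope, ×1/EI):
  span AC: UDL 44: wL³/(24EI) = 3168/EI
  span CE: point load 72 at a = 0.87: Pab(L + b)/(6LEI) = 82.85/EI
  span CE: UDL 44.9: wL³/(24EI) = 263.1/EI
  relative rotation θ_0 = (3168 + 345.9)/EI = 3514/EI
A unit hogging moment at C produces rotation L₁/(3EI) + L₂/(3EI) = 5.733/EI.
Slope continuity at C: θ_0 = M_C·5.733/EI, so M_C = 3514/5.733 = 612.9 kN·m (hogging).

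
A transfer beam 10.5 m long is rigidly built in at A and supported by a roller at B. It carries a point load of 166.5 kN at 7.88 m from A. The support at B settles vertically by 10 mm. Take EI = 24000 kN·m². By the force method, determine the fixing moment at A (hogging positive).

Choose R_B as the redundant. The primary structure is the cantilever fixed at A.
Downward deflection at the released point B due to the loads:
  point load 166.5 at a = 7.88: Pa²(3L − a)/(6EI) = 40700/EI
Tip deflection under a unit load at B: L³/(3EI) = 385.9/EI.
With EI = 24000 kN·m²: δ_0 = 1.6958 m and δ_{BB} = 0.016078 m/kN.
Compatibility — the beam at B must follow the support down by 0.01 m: δ_0 − R_B·δ_{BB} = 0.01, so R_B = (1.6958 − 0.01)/0.016078 = 104.9 kN.
Moment equilibrium about A: M_A = Σ(load moments about A) − R_B·L = 1312 − 104.9×10.5 = 211.1 kN·m.

M_A = 211.1 kN·m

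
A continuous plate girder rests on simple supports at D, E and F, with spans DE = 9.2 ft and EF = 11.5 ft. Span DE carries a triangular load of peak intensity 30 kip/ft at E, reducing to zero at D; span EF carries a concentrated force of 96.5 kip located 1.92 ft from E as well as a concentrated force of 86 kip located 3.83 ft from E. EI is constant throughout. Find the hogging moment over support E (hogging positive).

Insert a hinge at E; M_E is the redundant, and each span becomes simply supported.
Rotations at E on the released spans (each span's end-slope, ×1/EI):
  span DE: triangular load, peak 30: w₀L³/(45EI) = 519.1/EI
  span EF: point load 96.5 at a = 1.92: Pab(L + b)/(6LEI) = 542.3/EI
  span EF: point load 86 at a = 3.83: Pab(L + b)/(6LEI) = 701.9/EI
  relative rotation θ_0 = (519.1 + 1244)/EI = 1763/EI
A unit hogging moment at E produces rotation L₁/(3EI) + L₂/(3EI) = 6.9/EI.
Slope continuity at E: θ_0 = M_E·6.9/EI, so M_E = 1763/6.9 = 255.5 kip·ft (hogging).

M_E = 255.5 kip·ft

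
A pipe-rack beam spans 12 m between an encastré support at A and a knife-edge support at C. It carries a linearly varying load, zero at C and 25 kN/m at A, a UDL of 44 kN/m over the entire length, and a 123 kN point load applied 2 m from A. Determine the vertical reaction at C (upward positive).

Choose R_C as the redundant. The primary structure is the cantilever fixed at A.
Downward deflection at the released point C due to the loads:
  triangular load, peak 25 at the fixed end: w₀L⁴/(30EI) = 17280/EI
  UDL 44: wL⁴/(8EI) = 114048/EI
  point load 123 at a = 2: Pa²(3L − a)/(6EI) = 2788/EI
  δ_0 = 134116/EI
Flexibility coefficient — unit upward force at C: δ_{CC} = L³/(3EI) = 576/EI.
The prop prevents deflection at C: R_C = δ_0/δ_{CC} = 134116/576 = 232.8 kN.

R_C = 232.8 kN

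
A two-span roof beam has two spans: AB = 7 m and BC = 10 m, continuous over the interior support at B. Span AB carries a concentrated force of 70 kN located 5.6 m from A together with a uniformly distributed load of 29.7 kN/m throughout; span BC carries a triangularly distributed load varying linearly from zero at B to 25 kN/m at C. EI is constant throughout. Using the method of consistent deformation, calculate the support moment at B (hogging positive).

M_B = 189.7 kN·m

Take M_B as the redundant. Released structure: two simple spans AB and BC with a hinge at B.
Discontinuity in slope at B on the released structure — sum the simple-span end rotations:
  span AB: point load 70 at a = 5.6: Pab(L + a)/(6LEI) = 164.6/EI
  span AB: UDL 29.7: wL³/(24EI) = 424.5/EI
  span BC: triangular load, peak 25: 7w₀L³/(360EI) = 486.1/EI
  relative rotation θ_0 = (589.1 + 486.1)/EI = 1075/EI
A unit hogging moment at B produces rotation L₁/(3EI) + L₂/(3EI) = 5.667/EI.
Compatibility: M_B·(L₁+L₂)/(3EI) = θ_0, giving M_B = 189.7 kN·m (hogging).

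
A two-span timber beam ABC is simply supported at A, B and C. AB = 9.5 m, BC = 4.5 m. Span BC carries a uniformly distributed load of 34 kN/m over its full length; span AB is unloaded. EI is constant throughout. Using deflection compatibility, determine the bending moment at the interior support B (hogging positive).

M_B = 27.66 kN·m

Release continuity at B by inserting a hinge; the redundant is the internal moment M_B. The primary structure is two simply-supported spans AB and BC.
Discontinuity in slope at B on the released structure — sum the simple-span end rotations:
  span BC: UDL 34: wL³/(24EI) = 129.1/EI
  relative rotation θ_0 = (0 + 129.1)/EI = 129.1/EI
A unit hogging moment at B produces rotation L₁/(3EI) + L₂/(3EI) = 4.667/EI.
Slope continuity at B: θ_0 = M_B·4.667/EI, so M_B = 129.1/4.667 = 27.66 kN·m (hogging).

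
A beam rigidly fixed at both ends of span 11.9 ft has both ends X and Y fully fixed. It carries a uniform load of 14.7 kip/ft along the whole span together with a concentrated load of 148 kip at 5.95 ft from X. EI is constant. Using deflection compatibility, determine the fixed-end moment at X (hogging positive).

M_X = 393.6 kip·ft

Release both end moments; the primary structure is a simply-supported span XY with redundants M_X and M_Y.
On the primary (simply-supported) span, the end slopes from the loading are:
  at X: UDL 14.7: wL³/(24EI) = 1032/EI
  at Y: UDL 14.7: wL³/(24EI) = 1032/EI
  at X: point load 148 at a = 5.95: Pab(L + b)/(6LEI) = 1310/EI
  at Y: point load 148 at a = 5.95: Pab(L + a)/(6LEI) = 1310/EI
  θ_X0 = 2342/EI,  θ_Y0 = 2342/EI
Flexibility coefficients: a unit moment at one end gives L/(3EI) there and L/(6EI) at the far end, so f₁₁ = f₂₂ = 3.967/EI and f₁₂ = f₂₁ = 1.983/EI.
Compatibility — zero rotation at each built-in end:
  3.967 M_X + 1.983 M_Y = 2342
  1.983 M_X + 3.967 M_Y = 2342
Solving the pair gives M_X = 393.6 kip·ft and M_Y = 393.6 kip·ft (hogging).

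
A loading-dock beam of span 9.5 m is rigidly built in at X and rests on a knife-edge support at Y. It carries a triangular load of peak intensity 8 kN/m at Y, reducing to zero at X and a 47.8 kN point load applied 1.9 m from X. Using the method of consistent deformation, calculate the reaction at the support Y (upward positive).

R_Y = 23.58 kN

Release the roller at Y. Primary structure: cantilever fixed at X.
Downward deflection at the released point Y due to the loads:
  triangular load, peak 8 at the free end: 11w₀L⁴/(120EI) = 5973/EI
  point load 47.8 at a = 1.9: Pa²(3L − a)/(6EI) = 765/EI
  δ_0 = 6738/EI
Tip deflection under a unit load at Y: L³/(3EI) = 285.8/EI.
The prop prevents deflection at Y: R_Y = δ_0/δ_{YY} = 6738/285.8 = 23.58 kN.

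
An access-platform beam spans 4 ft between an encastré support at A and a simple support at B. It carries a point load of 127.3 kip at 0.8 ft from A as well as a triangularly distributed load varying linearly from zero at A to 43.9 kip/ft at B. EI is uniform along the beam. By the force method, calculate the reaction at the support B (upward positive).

R_B = 55.42 kip

Remove the prop at B; the released (primary) structure is a cantilever built in at A.
Downward deflection at the released point B due to the loads:
  point load 127.3 at a = 0.8: Pa²(3L − a)/(6EI) = 152.1/EI
  triangular load, peak 43.9 at the free end: 11w₀L⁴/(120EI) = 1030/EI
  δ_0 = 1182/EI
Flexibility coefficient — unit upward force at B: δ_{BB} = L³/(3EI) = 21.33/EI.
The prop prevents deflection at B: R_B = δ_0/δ_{BB} = 1182/21.33 = 55.42 kip.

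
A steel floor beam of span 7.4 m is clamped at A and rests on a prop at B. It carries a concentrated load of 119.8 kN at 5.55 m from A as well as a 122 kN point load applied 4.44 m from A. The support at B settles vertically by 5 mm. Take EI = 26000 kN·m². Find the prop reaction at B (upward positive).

R_B = 127.6 kN

Take the reaction at B as the redundant and release it; the primary structure is a cantilever fixed at A.
Downward deflection at the released point B due to the loads:
  point load 119.8 at a = 5.55: Pa²(3L − a)/(6EI) = 10240/EI
  point load 122 at a = 4.44: Pa²(3L − a)/(6EI) = 7119/EI
  δ_0 = 17359/EI
Tip deflection under a unit load at B: L³/(3EI) = 135.1/EI.
With EI = 26000 kN·m²: δ_0 = 0.66766 m and δ_{BB} = 0.005195 m/kN.
Compatibility — the beam at B must follow the support down by 0.005 m: δ_0 − R_B·δ_{BB} = 0.005, so R_B = (0.66766 − 0.005)/0.005195 = 127.6 kN.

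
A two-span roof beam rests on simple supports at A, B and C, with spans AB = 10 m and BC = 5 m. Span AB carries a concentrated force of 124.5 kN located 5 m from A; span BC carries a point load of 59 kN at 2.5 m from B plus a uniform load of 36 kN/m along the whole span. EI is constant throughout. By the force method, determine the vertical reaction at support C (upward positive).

R_C = 77.19 kN

Release continuity at B by inserting a hinge; the redundant is the internal moment M_B. The primary structure is two simply-supported spans AB and BC.
Rotations at B on the released spans (each span's end-slope, ×1/EI):
  span AB: point load 124.5 at a = 5: Pab(L + a)/(6LEI) = 778.1/EI
  span BC: point load 59 at a = 2.5: Pab(L + b)/(6LEI) = 92.19/EI
  span BC: UDL 36: wL³/(24EI) = 187.5/EI
  relative rotation θ_0 = (778.1 + 279.7)/EI = 1058/EI
A unit hogging moment at B produces rotation L₁/(3EI) + L₂/(3EI) = 5/EI.
Slope continuity at B: θ_0 = M_B·5/EI, so M_B = 1058/5 = 211.6 kN·m (hogging).
Span BC, ΣM about C: R_B^{BC}·5 = 597.5 + 211.6, so R_B^{BC} = 161.8 kN and R_C = 239 − 161.8 = 77.19 kN.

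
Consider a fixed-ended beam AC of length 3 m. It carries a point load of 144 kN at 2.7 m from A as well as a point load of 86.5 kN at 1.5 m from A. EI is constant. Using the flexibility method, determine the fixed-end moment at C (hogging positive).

M_C = 67.43 kN·m

Release both end moments; the primary structure is a simply-supported span AC with redundants M_A and M_C.
End rotations of the released simple span under the applied load (×1/EI):
  at A: point load 144 at a = 2.7: Pab(L + b)/(6LEI) = 21.38/EI
  at C: point load 144 at a = 2.7: Pab(L + a)/(6LEI) = 36.94/EI
  at A: point load 86.5 at a = 1.5: Pab(L + b)/(6LEI) = 48.66/EI
  at C: point load 86.5 at a = 1.5: Pab(L + a)/(6LEI) = 48.66/EI
  θ_A0 = 70.04/EI,  θ_C0 = 85.59/EI
Flexibility coefficients: a unit moment at one end gives L/(3EI) there and L/(6EI) at the far end, so f₁₁ = f₂₂ = 1/EI and f₁₂ = f₂₁ = 0.5/EI.
Compatibility — zero rotation at each built-in end:
  1 M_A + 0.5 M_C = 70.04
  0.5 M_A + 1 M_C = 85.59
Solving the pair gives M_A = 36.33 kN·m and M_C = 67.43 kN·m (hogging).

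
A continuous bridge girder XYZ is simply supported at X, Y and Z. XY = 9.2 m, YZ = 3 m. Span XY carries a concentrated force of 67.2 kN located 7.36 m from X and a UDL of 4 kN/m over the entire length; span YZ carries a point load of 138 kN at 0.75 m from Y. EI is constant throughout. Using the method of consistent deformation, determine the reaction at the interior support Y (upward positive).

R_Y = 226.8 kN

Release continuity at Y by inserting a hinge; the redundant is the internal moment M_Y. The primary structure is two simply-supported spans XY and YZ.
Discontinuity in slope at Y on the released structure — sum the simple-span end rotations:
  span XY: point load 67.2 at a = 7.36: Pab(L + a)/(6LEI) = 273/EI
  span XY: UDL 4: wL³/(24EI) = 129.8/EI
  span YZ: point load 138 at a = 0.75: Pab(L + b)/(6LEI) = 67.92/EI
  relative rotation θ_0 = (402.8 + 67.92)/EI = 470.7/EI
A unit hogging moment at Y produces rotation L₁/(3EI) + L₂/(3EI) = 4.067/EI.
Slope continuity at Y: θ_0 = M_Y·4.067/EI, so M_Y = 470.7/4.067 = 115.8 kN·m (hogging).
Span XY, ΣM about X with M_Y applied at Y: R_Y^{XY}·9.2 = 663.9 + 115.8, so R_Y^{XY} = 84.74 kN and R_X = 104 − 84.74 = 19.26 kN.
Span YZ, ΣM about Z: R_Y^{YZ}·3 = 310.5 + 115.8, so R_Y^{YZ} = 142.1 kN and R_Z = 138 − 142.1 = -4.083 kN.
R_Y = 84.74 + 142.1 = 226.8 kN.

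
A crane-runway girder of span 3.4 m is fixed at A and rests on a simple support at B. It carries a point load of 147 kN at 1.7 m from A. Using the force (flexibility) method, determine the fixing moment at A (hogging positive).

Release the roller at B. Primary structure: cantilever fixed at A.
Deflection at B on the released cantilever, summing each load's contribution:
  point load 147 at a = 1.7: Pa²(3L − a)/(6EI) = 601.8/EI
Flexibility coefficient — unit upward force at B: δ_{BB} = L³/(3EI) = 13.1/EI.
Compatibility at B: δ_0 − R_B·δ_{BB} = 0, so R_B = 601.8/13.1 = 45.94 kN.
Moment equilibrium about A: M_A = Σ(load moments about A) − R_B·L = 249.9 − 45.94×3.4 = 93.71 kN·m.

M_A = 93.71 kN·m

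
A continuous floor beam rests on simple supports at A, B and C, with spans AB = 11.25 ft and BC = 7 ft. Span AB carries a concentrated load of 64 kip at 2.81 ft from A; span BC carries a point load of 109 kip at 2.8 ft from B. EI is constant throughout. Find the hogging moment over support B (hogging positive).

Take M_B as the redundant. Released structure: two simple spans AB and BC with a hinge at B.
End slopes at the hinge B, treating each span as simply supported:
  span AB: point load 64 at a = 2.81: Pab(L + a)/(6LEI) = 316.2/EI
  span BC: point load 109 at a = 2.8: Pab(L + b)/(6LEI) = 341.8/EI
  relative rotation θ_0 = (316.2 + 341.8)/EI = 658/EI
A unit hogging moment at B produces rotation L₁/(3EI) + L₂/(3EI) = 6.083/EI.
Compatibility: M_B·(L₁+L₂)/(3EI) = θ_0, giving M_B = 108.2 kip·ft (hogging).

M_B = 108.2 kip·ft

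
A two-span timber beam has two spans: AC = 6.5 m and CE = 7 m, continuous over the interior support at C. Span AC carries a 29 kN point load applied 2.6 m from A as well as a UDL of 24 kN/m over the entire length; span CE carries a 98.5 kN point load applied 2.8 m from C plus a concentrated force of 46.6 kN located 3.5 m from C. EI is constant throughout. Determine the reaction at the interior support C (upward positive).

Take M_C as the redundant. Released structure: two simple spans AC and CE with a hinge at C.
End slopes at the hinge C, treating each span as simply supported:
  span AC: point load 29 at a = 2.6: Pab(L + a)/(6LEI) = 68.61/EI
  span AC: UDL 24: wL³/(24EI) = 274.6/EI
  span CE: point load 98.5 at a = 2.8: Pab(L + b)/(6LEI) = 308.9/EI
  span CE: point load 46.6 at a = 3.5: Pab(L + b)/(6LEI) = 142.7/EI
  relative rotation θ_0 = (343.2 + 451.6)/EI = 794.8/EI
A unit hogging moment at C produces rotation L₁/(3EI) + L₂/(3EI) = 4.5/EI.
Compatibility: M_C·(L₁+L₂)/(3EI) = θ_0, giving M_C = 176.6 kN·m (hogging).
Span AC, ΣM about A with M_C applied at C: R_C^{AC}·6.5 = 582.4 + 176.6, so R_C^{AC} = 116.8 kN and R_A = 185 − 116.8 = 68.23 kN.
Span CE, ΣM about E: R_C^{CE}·7 = 576.8 + 176.6, so R_C^{CE} = 107.6 kN and R_E = 145.1 − 107.6 = 37.47 kN.
R_C = 116.8 + 107.6 = 224.4 kN.

R_C = 224.4 kN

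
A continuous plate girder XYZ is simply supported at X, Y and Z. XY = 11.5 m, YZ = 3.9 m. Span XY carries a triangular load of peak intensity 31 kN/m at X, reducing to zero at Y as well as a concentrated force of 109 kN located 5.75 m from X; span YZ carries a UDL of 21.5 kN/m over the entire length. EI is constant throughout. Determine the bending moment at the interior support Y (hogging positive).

Insert a hinge at Y; M_Y is the redundant, and each span becomes simply supported.
Discontinuity in slope at Y on the released structure — sum the simple-span end rotations:
  span XY: triangular load, peak 31: 7w₀L³/(360EI) = 916.7/EI
  span XY: point load 109 at a = 5.75: Pab(L + a)/(6LEI) = 901/EI
  span YZ: UDL 21.5: wL³/(24EI) = 53.14/EI
  relative rotation θ_0 = (1818 + 53.14)/EI = 1871/EI
A unit hogging moment at Y produces rotation L₁/(3EI) + L₂/(3EI) = 5.133/EI.
Compatibility: M_Y·(L₁+L₂)/(3EI) = θ_0, giving M_Y = 364.4 kN·m (hogging).

M_Y = 364.4 kN·m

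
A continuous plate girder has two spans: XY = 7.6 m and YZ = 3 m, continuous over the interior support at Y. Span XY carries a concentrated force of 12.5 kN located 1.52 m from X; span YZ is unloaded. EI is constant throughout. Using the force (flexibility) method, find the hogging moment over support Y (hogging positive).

Release continuity at Y by inserting a hinge; the redundant is the internal moment M_Y. The primary structure is two simply-supported spans XY and YZ.
End slopes at the hinge Y, treating each span as simply supported:
  span XY: point load 12.5 at a = 1.52: Pab(L + a)/(6LEI) = 23.1/EI
  relative rotation θ_0 = (23.1 + 0)/EI = 23.1/EI
A unit hogging moment at Y produces rotation L₁/(3EI) + L₂/(3EI) = 3.533/EI.
Slope continuity at Y: θ_0 = M_Y·3.533/EI, so M_Y = 23.1/3.533 = 6.539 kN·m (hogging).

M_Y = 6.539 kN·m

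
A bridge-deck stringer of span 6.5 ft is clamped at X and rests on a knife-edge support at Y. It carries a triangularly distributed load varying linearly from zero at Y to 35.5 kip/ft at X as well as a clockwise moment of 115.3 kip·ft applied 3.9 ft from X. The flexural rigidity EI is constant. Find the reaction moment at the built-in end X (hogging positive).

M_X = 70.01 kip·ft

Release the roller at Y. Primary structure: cantilever fixed at X.
Primary-structure tip deflection at Y by superposition:
  triangular load, peak 35.5 at the fixed end: w₀L⁴/(30EI) = 2112/EI
  clockwise couple 115.3 at a = 3.9: M₀a(2L − a)/(2EI) = 2046/EI
  δ_0 = 4158/EI
Flexibility coefficient — unit upward force at Y: δ_{YY} = L³/(3EI) = 91.54/EI.
Compatibility at Y: δ_0 − R_Y·δ_{YY} = 0, so R_Y = 4158/91.54 = 45.43 kip.
Moment equilibrium about X: M_X = Σ(load moments about X) − R_Y·L = 365.3 − 45.43×6.5 = 70.01 kip·ft.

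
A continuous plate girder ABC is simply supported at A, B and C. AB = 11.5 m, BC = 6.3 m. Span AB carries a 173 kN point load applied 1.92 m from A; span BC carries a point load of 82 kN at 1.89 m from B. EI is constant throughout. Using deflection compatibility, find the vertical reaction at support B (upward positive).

R_B = 119.9 kN

Take M_B as the redundant. Released structure: two simple spans AB and BC with a hinge at B.
End slopes at the hinge B, treating each span as simply supported:
  span AB: point load 173 at a = 1.92: Pab(L + a)/(6LEI) = 618.9/EI
  span BC: point load 82 at a = 1.89: Pab(L + b)/(6LEI) = 193.6/EI
  relative rotation θ_0 = (618.9 + 193.6)/EI = 812.5/EI
A unit hogging moment at B produces rotation L₁/(3EI) + L₂/(3EI) = 5.933/EI.
Slope continuity at B: θ_0 = M_B·5.933/EI, so M_B = 812.5/5.933 = 136.9 kN·m (hogging).
Span AB, ΣM about A with M_B applied at B: R_B^{AB}·11.5 = 332.2 + 136.9, so R_B^{AB} = 40.79 kN and R_A = 173 − 40.79 = 132.2 kN.
Span BC, ΣM about C: R_B^{BC}·6.3 = 361.6 + 136.9, so R_B^{BC} = 79.14 kN and R_C = 82 − 79.14 = 2.863 kN.
R_B = 40.79 + 79.14 = 119.9 kN.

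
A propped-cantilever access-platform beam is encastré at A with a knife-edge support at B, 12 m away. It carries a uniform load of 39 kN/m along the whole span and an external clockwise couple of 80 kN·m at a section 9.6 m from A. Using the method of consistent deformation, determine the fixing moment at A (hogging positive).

M_A = 666.8 kN·m

Remove the prop at B; the released (primary) structure is a cantilever built in at A.
Downward deflection at the released point B due to the loads:
  UDL 39: wL⁴/(8EI) = 101088/EI
  clockwise couple 80 at a = 9.6: M₀a(2L − a)/(2EI) = 5530/EI
  δ_0 = 106618/EI
Tip deflection under a unit load at B: L³/(3EI) = 576/EI.
Compatibility at B: δ_0 − R_B·δ_{BB} = 0, so R_B = 106618/576 = 185.1 kN.
Moment equilibrium about A: M_A = Σ(load moments about A) − R_B·L = 2888 − 185.1×12 = 666.8 kN·m.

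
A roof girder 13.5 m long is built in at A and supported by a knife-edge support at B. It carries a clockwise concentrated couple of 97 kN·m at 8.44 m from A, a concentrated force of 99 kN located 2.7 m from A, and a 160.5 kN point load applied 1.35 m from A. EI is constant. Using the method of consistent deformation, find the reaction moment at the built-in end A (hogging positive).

Remove the prop at B; the released (primary) structure is a cantilever built in at A.
Primary-structure tip deflection at B by superposition:
  clockwise couple 97 at a = 8.44: M₀a(2L − a)/(2EI) = 7597/EI
  point load 99 at a = 2.7: Pa²(3L − a)/(6EI) = 4547/EI
  point load 160.5 at a = 1.35: Pa²(3L − a)/(6EI) = 1909/EI
  δ_0 = 14053/EI
Tip deflection under a unit load at B: L³/(3EI) = 820.1/EI.
The prop prevents deflection at B: R_B = δ_0/δ_{BB} = 14053/820.1 = 17.13 kN.
Moment equilibrium about A: M_A = Σ(load moments about A) − R_B·L = 581 − 17.13×13.5 = 349.7 kN·m.

M_A = 349.7 kN·m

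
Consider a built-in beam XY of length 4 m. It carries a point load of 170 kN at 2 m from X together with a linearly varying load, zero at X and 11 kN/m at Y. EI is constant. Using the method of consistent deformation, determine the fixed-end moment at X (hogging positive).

Release both end moments; the primary structure is a simply-supported span XY with redundants M_X and M_Y.
On the primary (simply-supported) span, the end slopes from the loading are:
  at X: point load 170 at a = 2: Pab(L + b)/(6LEI) = 170/EI
  at Y: point load 170 at a = 2: Pab(L + a)/(6LEI) = 170/EI
  at X: triangular load, peak 11: 7w₀L³/(360EI) = 13.69/EI
  at Y: triangular load, peak 11: w₀L³/(45EI) = 15.64/EI
  θ_X0 = 183.7/EI,  θ_Y0 = 185.6/EI
Flexibility coefficients: a unit moment at one end gives L/(3EI) there and L/(6EI) at the far end, so f₁₁ = f₂₂ = 1.333/EI and f₁₂ = f₂₁ = 0.6667/EI.
Compatibility — zero rotation at each built-in end:
  1.333 M_X + 0.6667 M_Y = 183.7
  0.6667 M_X + 1.333 M_Y = 185.6
Solving the pair gives M_X = 90.87 kN·m and M_Y = 93.8 kN·m (hogging).

M_X = 90.87 kN·m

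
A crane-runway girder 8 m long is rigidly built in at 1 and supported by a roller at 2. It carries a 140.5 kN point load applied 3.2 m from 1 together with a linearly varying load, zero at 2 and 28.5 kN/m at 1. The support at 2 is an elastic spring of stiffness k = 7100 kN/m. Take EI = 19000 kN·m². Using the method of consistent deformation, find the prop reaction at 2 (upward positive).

Choose R_2 as the redundant. The primary structure is the cantilever fixed at 1.
Primary-structure tip deflection at 2 by superposition:
  point load 140.5 at a = 3.2: Pa²(3L − a)/(6EI) = 4988/EI
  triangular load, peak 28.5 at the fixed end: w₀L⁴/(30EI) = 3891/EI
  δ_0 = 8879/EI
Tip deflection under a unit load at 2: L³/(3EI) = 170.7/EI.
With EI = 19000 kN·m²: δ_0 = 0.4673 m and δ_{22} = 0.008982 m/kN.
Compatibility — the spring shortens by R_2/k under the reaction it provides: δ_0 − R_2·δ_{22} = R_2/k. With 1/k = 0.000141 m/kN, R_2 = δ_0 / (δ_{22} + 1/k) = 0.4673 / (0.008982 + 0.000141) = 51.22 kN.

R_2 = 51.22 kN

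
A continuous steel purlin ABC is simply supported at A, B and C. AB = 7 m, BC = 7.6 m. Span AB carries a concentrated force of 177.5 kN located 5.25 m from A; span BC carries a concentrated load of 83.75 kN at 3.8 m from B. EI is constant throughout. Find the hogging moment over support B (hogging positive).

Take M_B as the redundant. Released structure: two simple spans AB and BC with a hinge at B.
Rotations at B on the released spans (each span's end-slope, ×1/EI):
  span AB: point load 177.5 at a = 5.25: Pab(L + a)/(6LEI) = 475.6/EI
  span BC: point load 83.75 at a = 3.8: Pab(L + b)/(6LEI) = 302.3/EI
  relative rotation θ_0 = (475.6 + 302.3)/EI = 778/EI
A unit hogging moment at B produces rotation L₁/(3EI) + L₂/(3EI) = 4.867/EI.
Compatibility: M_B·(L₁+L₂)/(3EI) = θ_0, giving M_B = 159.9 kN·m (hogging).

M_B = 159.9 kN·m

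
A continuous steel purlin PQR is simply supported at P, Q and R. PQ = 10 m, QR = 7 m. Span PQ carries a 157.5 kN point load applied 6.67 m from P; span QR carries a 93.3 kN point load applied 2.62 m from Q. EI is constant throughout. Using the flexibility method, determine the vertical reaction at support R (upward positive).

R_R = 3.105 kN

Take M_Q as the redundant. Released structure: two simple spans PQ and QR with a hinge at Q.
Discontinuity in slope at Q on the released structure — sum the simple-span end rotations:
  span PQ: point load 157.5 at a = 6.67: Pab(L + a)/(6LEI) = 971.9/EI
  span QR: point load 93.3 at a = 2.62: Pab(L + b)/(6LEI) = 290.1/EI
  relative rotation θ_0 = (971.9 + 290.1)/EI = 1262/EI
A unit hogging moment at Q produces rotation L₁/(3EI) + L₂/(3EI) = 5.667/EI.
Compatibility: M_Q·(L₁+L₂)/(3EI) = θ_0, giving M_Q = 222.7 kN·m (hogging).
Span QR, ΣM about R: R_Q^{QR}·7 = 408.7 + 222.7, so R_Q^{QR} = 90.2 kN and R_R = 93.3 − 90.2 = 3.105 kN.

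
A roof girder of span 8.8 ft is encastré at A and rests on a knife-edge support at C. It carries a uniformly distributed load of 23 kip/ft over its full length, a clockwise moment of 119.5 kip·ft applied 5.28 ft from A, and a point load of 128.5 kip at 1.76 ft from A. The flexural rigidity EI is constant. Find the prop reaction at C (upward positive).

Choose R_C as the redundant. The primary structure is the cantilever fixed at A.
Downward deflection at the released point C due to the loads:
  UDL 23: wL⁴/(8EI) = 17241/EI
  clockwise couple 119.5 at a = 5.28: M₀a(2L − a)/(2EI) = 3887/EI
  point load 128.5 at a = 1.76: Pa²(3L − a)/(6EI) = 1635/EI
  δ_0 = 22763/EI
Tip deflection under a unit load at C: L³/(3EI) = 227.2/EI.
The prop prevents deflection at C: R_C = δ_0/δ_{CC} = 22763/227.2 = 100.2 kip.

R_C = 100.2 kip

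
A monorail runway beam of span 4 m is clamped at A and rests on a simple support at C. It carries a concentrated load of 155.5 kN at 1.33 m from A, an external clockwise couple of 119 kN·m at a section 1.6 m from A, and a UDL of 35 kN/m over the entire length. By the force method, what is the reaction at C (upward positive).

R_C = 104 kN

Release the roller at C. Primary structure: cantilever fixed at A.
Downward deflection at the released point C due to the loads:
  point load 155.5 at a = 1.33: Pa²(3L − a)/(6EI) = 489.2/EI
  clockwise couple 119 at a = 1.6: M₀a(2L − a)/(2EI) = 609.3/EI
  UDL 35: wL⁴/(8EI) = 1120/EI
  δ_0 = 2218/EI
Tip deflection under a unit load at C: L³/(3EI) = 21.33/EI.
The prop prevents deflection at C: R_C = δ_0/δ_{CC} = 2218/21.33 = 104 kN.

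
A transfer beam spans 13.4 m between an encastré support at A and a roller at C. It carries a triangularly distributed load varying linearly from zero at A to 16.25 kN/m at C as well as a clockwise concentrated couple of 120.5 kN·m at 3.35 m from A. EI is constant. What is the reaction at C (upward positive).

Release the roller at C. Primary structure: cantilever fixed at A.
Free-end deflection of the primary structure under the applied loading (downward +):
  triangular load, peak 16.25 at the free end: 11w₀L⁴/(120EI) = 48027/EI
  clockwise couple 120.5 at a = 3.35: M₀a(2L − a)/(2EI) = 4733/EI
  δ_0 = 52760/EI
Flexibility coefficient — unit upward force at C: δ_{CC} = L³/(3EI) = 802/EI.
The prop prevents deflection at C: R_C = δ_0/δ_{CC} = 52760/802 = 65.78 kN.

R_C = 65.78 kN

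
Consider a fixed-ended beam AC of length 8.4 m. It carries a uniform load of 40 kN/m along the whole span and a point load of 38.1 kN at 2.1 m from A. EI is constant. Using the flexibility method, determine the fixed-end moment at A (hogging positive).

M_A = 280.2 kN·m

Take the two fixed-end moments M_A, M_C as redundants; the released structure is the simple span AC.
On the primary (simply-supported) span, the end slopes from the loading are:
  at A: UDL 40: wL³/(24EI) = 987.8/EI
  at C: UDL 40: wL³/(24EI) = 987.8/EI
  at A: point load 38.1 at a = 2.1: Pab(L + b)/(6LEI) = 147/EI
  at C: point load 38.1 at a = 2.1: Pab(L + a)/(6LEI) = 105/EI
  θ_A0 = 1135/EI,  θ_C0 = 1093/EI
Flexibility coefficients: a unit moment at one end gives L/(3EI) there and L/(6EI) at the far end, so f₁₁ = f₂₂ = 2.8/EI and f₁₂ = f₂₁ = 1.4/EI.
Compatibility — zero rotation at each built-in end:
  2.8 M_A + 1.4 M_C = 1135
  1.4 M_A + 2.8 M_C = 1093
Solving the pair gives M_A = 280.2 kN·m and M_C = 250.2 kN·m (hogging).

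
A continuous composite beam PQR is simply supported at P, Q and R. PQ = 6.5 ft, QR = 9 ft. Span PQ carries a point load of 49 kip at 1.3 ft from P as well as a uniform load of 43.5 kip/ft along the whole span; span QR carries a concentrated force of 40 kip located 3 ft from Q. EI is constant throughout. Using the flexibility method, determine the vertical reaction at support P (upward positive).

Take M_Q as the redundant. Released structure: two simple spans PQ and QR with a hinge at Q.
Rotations at Q on the released spans (each span's end-slope, ×1/EI):
  span PQ: point load 49 at a = 1.3: Pab(L + a)/(6LEI) = 66.25/EI
  span PQ: UDL 43.5: wL³/(24EI) = 497.8/EI
  span QR: point load 40 at a = 3: Pab(L + b)/(6LEI) = 200/EI
  relative rotation θ_0 = (564 + 200)/EI = 764/EI
A unit hogging moment at Q produces rotation L₁/(3EI) + L₂/(3EI) = 5.167/EI.
Slope continuity at Q: θ_0 = M_Q·5.167/EI, so M_Q = 764/5.167 = 147.9 kip·ft (hogging).
Span PQ, ΣM about P with M_Q applied at Q: R_Q^{PQ}·6.5 = 982.6 + 147.9, so R_Q^{PQ} = 173.9 kip and R_P = 331.8 − 173.9 = 157.8 kip.

R_P = 157.8 kip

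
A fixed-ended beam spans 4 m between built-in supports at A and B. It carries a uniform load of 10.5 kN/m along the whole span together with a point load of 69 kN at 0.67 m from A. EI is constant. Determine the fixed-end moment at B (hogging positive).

Release both end moments; the primary structure is a simply-supported span AB with redundants M_A and M_B.
End rotations of the released simple span under the applied load (×1/EI):
  at A: UDL 10.5: wL³/(24EI) = 28/EI
  at B: UDL 10.5: wL³/(24EI) = 28/EI
  at A: point load 69 at a = 0.67: Pab(L + b)/(6LEI) = 47.02/EI
  at B: point load 69 at a = 0.67: Pab(L + a)/(6LEI) = 29.96/EI
  θ_A0 = 75.02/EI,  θ_B0 = 57.96/EI
Flexibility coefficients: a unit moment at one end gives L/(3EI) there and L/(6EI) at the far end, so f₁₁ = f₂₂ = 1.333/EI and f₁₂ = f₂₁ = 0.6667/EI.
Compatibility — zero rotation at each built-in end:
  1.333 M_A + 0.6667 M_B = 75.02
  0.6667 M_A + 1.333 M_B = 57.96
Solving the pair gives M_A = 46.04 kN·m and M_B = 20.45 kN·m (hogging).

M_B = 20.45 kN·m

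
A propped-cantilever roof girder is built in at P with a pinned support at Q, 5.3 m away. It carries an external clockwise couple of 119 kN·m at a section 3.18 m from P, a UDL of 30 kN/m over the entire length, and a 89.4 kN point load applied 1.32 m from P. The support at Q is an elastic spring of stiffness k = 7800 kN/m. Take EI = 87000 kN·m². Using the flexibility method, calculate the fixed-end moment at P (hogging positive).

Choose R_Q as the redundant. The primary structure is the cantilever fixed at P.
Deflection at Q on the released cantilever, summing each load's contribution:
  clockwise couple 119 at a = 3.18: M₀a(2L − a)/(2EI) = 1404/EI
  UDL 30: wL⁴/(8EI) = 2959/EI
  point load 89.4 at a = 1.32: Pa²(3L − a)/(6EI) = 378.5/EI
  δ_0 = 4741/EI
Tip deflection under a unit load at Q: L³/(3EI) = 49.63/EI.
With EI = 87000 kN·m²: δ_0 = 0.054499 m and δ_{QQ} = 0.00057 m/kN.
Compatibility — the spring shortens by R_Q/k under the reaction it provides: δ_0 − R_Q·δ_{QQ} = R_Q/k. With 1/k = 0.000128 m/kN, R_Q = δ_0 / (δ_{QQ} + 1/k) = 0.054499 / (0.00057 + 0.000128) = 78.01 kN.
Moment equilibrium about P: M_P = Σ(load moments about P) − R_Q·L = 658.4 − 78.01×5.3 = 244.9 kN·m.

M_P = 244.9 kN·m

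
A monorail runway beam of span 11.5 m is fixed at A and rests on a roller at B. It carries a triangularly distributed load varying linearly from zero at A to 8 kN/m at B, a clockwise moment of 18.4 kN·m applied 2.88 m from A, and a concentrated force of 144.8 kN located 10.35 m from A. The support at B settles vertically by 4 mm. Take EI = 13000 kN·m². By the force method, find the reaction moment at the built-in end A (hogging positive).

M_A = 151.6 kN·m

Remove the prop at B; the released (primary) structure is a cantilever built in at A.
Downward deflection at the released point B due to the loads:
  triangular load, peak 8 at the free end: 11w₀L⁴/(120EI) = 12826/EI
  clockwise couple 18.4 at a = 2.88: M₀a(2L − a)/(2EI) = 533.1/EI
  point load 144.8 at a = 10.35: Pa²(3L − a)/(6EI) = 62433/EI
  δ_0 = 75792/EI
Flexibility coefficient — unit upward force at B: δ_{BB} = L³/(3EI) = 507/EI.
With EI = 13000 kN·m²: δ_0 = 5.8302 m and δ_{BB} = 0.038997 m/kN.
Compatibility — the beam at B must follow the support down by 0.004 m: δ_0 − R_B·δ_{BB} = 0.004, so R_B = (5.8302 − 0.004)/0.038997 = 149.4 kN.
Moment equilibrium about A: M_A = Σ(load moments about A) − R_B·L = 1870 − 149.4×11.5 = 151.6 kN·m.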